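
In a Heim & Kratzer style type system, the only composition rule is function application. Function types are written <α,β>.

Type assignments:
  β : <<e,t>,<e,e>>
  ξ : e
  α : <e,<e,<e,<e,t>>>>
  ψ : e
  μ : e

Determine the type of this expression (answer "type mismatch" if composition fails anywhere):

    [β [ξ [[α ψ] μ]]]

<e,e>

[α ψ]: functor α : <e,<e,<e,<e,t>>>>, argument ψ : e; result <e,<e,<e,t>>>.
[[α ψ] μ]: functor [α ψ] : <e,<e,<e,t>>>, argument μ : e; result <e,<e,t>>.
[ξ [[α ψ] μ]]: functor [[α ψ] μ] : <e,<e,t>>, argument ξ : e; result <e,t>.
[β [ξ [[α ψ] μ]]]: functor β : <<e,t>,<e,e>>, argument [ξ [[α ψ] μ]] : <e,t>; result <e,e>.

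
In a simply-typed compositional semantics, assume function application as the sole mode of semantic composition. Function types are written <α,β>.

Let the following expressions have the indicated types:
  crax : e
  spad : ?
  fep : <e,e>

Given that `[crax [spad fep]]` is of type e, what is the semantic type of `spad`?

At [crax [spad fep]] (required: e): crax is e, which is not a function with range e; hence [spad fep] is the functor — type <e,e>.
At [spad fep] (required: <e,e>): fep is <e,e>, which is not a function with range <e,e>; hence spad is the functor — type <<e,e>,<e,e>>.

<<e,e>,<e,e>>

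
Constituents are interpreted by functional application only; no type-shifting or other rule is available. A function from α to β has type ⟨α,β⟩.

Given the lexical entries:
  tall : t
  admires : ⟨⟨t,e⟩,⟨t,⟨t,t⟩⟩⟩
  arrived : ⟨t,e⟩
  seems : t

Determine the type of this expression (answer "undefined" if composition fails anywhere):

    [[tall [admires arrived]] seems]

t

At [admires arrived], admires : ⟨⟨t,e⟩,⟨t,⟨t,t⟩⟩⟩ takes arrived : ⟨t,e⟩, giving ⟨t,⟨t,t⟩⟩.
At [tall [admires arrived]], [admires arrived] : ⟨t,⟨t,t⟩⟩ takes tall : t, giving ⟨t,t⟩.
At [[tall [admires arrived]] seems], [tall [admires arrived]] : ⟨t,t⟩ takes seems : t, giving t.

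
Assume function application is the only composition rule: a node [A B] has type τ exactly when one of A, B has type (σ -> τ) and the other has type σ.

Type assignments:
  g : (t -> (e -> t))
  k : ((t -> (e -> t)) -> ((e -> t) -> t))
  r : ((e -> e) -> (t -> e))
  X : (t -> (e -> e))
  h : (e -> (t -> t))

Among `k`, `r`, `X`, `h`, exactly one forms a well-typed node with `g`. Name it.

k

k — combines: k : ((t -> (e -> t)) -> ((e -> t) -> t)) takes g : (t -> (e -> t)) as argument, giving ((e -> t) -> t).
r : ((e -> e) -> (t -> e)) — does not combine with g.
X : (t -> (e -> e)) — does not combine with g.
h : (e -> (t -> t)) — does not combine with g.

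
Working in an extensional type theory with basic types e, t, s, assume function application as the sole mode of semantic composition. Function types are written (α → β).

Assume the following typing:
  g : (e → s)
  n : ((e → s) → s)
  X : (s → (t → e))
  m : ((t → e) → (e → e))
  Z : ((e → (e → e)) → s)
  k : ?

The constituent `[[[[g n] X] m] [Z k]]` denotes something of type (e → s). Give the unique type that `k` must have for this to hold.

(((e → (e → e)) → s) → ((e → e) → (e → s)))

[[[[g n] X] m] [Z k]] is required to be (e → s). [[[g n] X] m] : (e → e) cannot yield (e → s) as functor, so [Z k] : ((e → e) → (e → s)).
[Z k] is required to be ((e → e) → (e → s)). Z : ((e → (e → e)) → s) cannot yield ((e → e) → (e → s)) as functor, so k : (((e → (e → e)) → s) → ((e → e) → (e → s))).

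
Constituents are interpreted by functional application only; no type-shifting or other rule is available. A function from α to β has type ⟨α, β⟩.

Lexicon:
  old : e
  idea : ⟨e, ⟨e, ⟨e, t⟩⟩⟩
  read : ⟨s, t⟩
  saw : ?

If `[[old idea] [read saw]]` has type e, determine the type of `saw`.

⟨⟨s, t⟩, ⟨⟨e, ⟨e, t⟩⟩, e⟩⟩

[[old idea] [read saw]] is required to be e. [old idea] : ⟨e, ⟨e, t⟩⟩ cannot yield e as functor, so [read saw] : ⟨⟨e, ⟨e, t⟩⟩, e⟩.
[read saw] is required to be ⟨⟨e, ⟨e, t⟩⟩, e⟩. read : ⟨s, t⟩ cannot yield ⟨⟨e, ⟨e, t⟩⟩, e⟩ as functor, so saw : ⟨⟨s, t⟩, ⟨⟨e, ⟨e, t⟩⟩, e⟩⟩.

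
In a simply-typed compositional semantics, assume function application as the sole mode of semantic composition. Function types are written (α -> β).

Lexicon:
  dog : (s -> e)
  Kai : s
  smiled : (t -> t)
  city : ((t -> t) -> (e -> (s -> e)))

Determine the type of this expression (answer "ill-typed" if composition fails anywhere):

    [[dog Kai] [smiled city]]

(s -> e)

[dog Kai] — dog of type (s -> e) combines with Kai of type s: type e.
[smiled city] — city of type ((t -> t) -> (e -> (s -> e))) combines with smiled of type (t -> t): type (e -> (s -> e)).
[[dog Kai] [smiled city]] — [smiled city] of type (e -> (s -> e)) combines with [dog Kai] of type e: type (s -> e).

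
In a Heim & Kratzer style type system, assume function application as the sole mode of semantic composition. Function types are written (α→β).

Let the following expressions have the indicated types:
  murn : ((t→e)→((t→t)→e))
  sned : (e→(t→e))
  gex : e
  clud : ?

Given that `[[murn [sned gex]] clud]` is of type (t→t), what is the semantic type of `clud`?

For [[murn [sned gex]] clud] to have type (t→t) with [murn [sned gex]] of type ((t→t)→e), clud must be the function: clud : (((t→t)→e)→(t→t)).

(((t→t)→e)→(t→t))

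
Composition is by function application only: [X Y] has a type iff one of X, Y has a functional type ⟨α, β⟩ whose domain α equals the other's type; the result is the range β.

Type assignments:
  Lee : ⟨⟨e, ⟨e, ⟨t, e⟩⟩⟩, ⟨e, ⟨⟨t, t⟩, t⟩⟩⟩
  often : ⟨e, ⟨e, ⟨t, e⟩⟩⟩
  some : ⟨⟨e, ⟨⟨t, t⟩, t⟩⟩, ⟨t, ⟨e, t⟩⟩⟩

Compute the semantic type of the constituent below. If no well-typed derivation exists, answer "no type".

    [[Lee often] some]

[Lee often]: Lee is ⟨⟨e, ⟨e, ⟨t, e⟩⟩⟩, ⟨e, ⟨⟨t, t⟩, t⟩⟩⟩, often is ⟨e, ⟨e, ⟨t, e⟩⟩⟩; result ⟨e, ⟨⟨t, t⟩, t⟩⟩.
[[Lee often] some]: some is ⟨⟨e, ⟨⟨t, t⟩, t⟩⟩, ⟨t, ⟨e, t⟩⟩⟩, [Lee often] is ⟨e, ⟨⟨t, t⟩, t⟩⟩; result ⟨t, ⟨e, t⟩⟩.

⟨t, ⟨e, t⟩⟩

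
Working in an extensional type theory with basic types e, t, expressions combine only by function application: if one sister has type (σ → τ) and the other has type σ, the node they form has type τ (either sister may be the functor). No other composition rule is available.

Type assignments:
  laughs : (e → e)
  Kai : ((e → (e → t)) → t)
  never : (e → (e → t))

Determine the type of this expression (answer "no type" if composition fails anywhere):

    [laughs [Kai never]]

[Kai never] — Kai of type ((e → (e → t)) → t) combines with never of type (e → (e → t)): type t.
[laughs [Kai never]]: (e → e) with t — neither is a function whose domain matches the other; composition fails here.

no type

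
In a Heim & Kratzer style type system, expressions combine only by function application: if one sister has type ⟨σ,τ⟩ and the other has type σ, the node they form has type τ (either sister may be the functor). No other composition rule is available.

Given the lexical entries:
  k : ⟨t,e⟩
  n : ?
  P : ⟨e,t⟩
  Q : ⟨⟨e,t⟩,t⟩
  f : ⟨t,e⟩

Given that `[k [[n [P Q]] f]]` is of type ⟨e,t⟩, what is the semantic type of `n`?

At [k [[n [P Q]] f]] (required: ⟨e,t⟩): k is ⟨t,e⟩, which is not a function with range ⟨e,t⟩; hence [[n [P Q]] f] is the functor — type ⟨⟨t,e⟩,⟨e,t⟩⟩.
At [[n [P Q]] f] (required: ⟨⟨t,e⟩,⟨e,t⟩⟩): f is ⟨t,e⟩, which is not a function with range ⟨⟨t,e⟩,⟨e,t⟩⟩; hence [n [P Q]] is the functor — type ⟨⟨t,e⟩,⟨⟨t,e⟩,⟨e,t⟩⟩⟩.
At [n [P Q]] (required: ⟨⟨t,e⟩,⟨⟨t,e⟩,⟨e,t⟩⟩⟩): [P Q] is t, which is not a function with range ⟨⟨t,e⟩,⟨⟨t,e⟩,⟨e,t⟩⟩⟩; hence n is the functor — type ⟨t,⟨⟨t,e⟩,⟨⟨t,e⟩,⟨e,t⟩⟩⟩⟩.

⟨t,⟨⟨t,e⟩,⟨⟨t,e⟩,⟨e,t⟩⟩⟩⟩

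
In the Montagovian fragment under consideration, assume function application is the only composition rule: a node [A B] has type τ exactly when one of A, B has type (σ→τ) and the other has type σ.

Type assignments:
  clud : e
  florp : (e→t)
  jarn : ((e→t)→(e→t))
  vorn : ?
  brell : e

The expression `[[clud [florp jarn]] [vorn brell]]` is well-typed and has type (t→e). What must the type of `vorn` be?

[[clud [florp jarn]] [vorn brell]] must have type (t→e). The sister [clud [florp jarn]] has type t; that is not a function onto (t→e), so [vorn brell] must be the functor, of type (t→(t→e)).
[vorn brell] must have type (t→(t→e)). The sister brell has type e; that is not a function onto (t→(t→e)), so vorn must be the functor, of type (e→(t→(t→e))).

(e→(t→(t→e)))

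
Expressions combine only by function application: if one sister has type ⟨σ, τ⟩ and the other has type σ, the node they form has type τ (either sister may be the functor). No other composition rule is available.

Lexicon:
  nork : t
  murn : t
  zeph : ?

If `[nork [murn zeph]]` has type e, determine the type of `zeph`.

⟨t, ⟨t, e⟩⟩

[nork [murn zeph]] is required to be e. nork : t cannot yield e as functor, so [murn zeph] : ⟨t, e⟩.
[murn zeph] is required to be ⟨t, e⟩. murn : t cannot yield ⟨t, e⟩ as functor, so zeph : ⟨t, ⟨t, e⟩⟩.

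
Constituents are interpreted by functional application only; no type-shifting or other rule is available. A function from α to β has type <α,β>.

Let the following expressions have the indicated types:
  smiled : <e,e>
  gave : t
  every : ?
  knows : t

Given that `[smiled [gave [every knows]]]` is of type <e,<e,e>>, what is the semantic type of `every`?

<t,<t,<<e,e>,<e,<e,e>>>>>

[smiled [gave [every knows]]] is required to be <e,<e,e>>. smiled : <e,e> cannot yield <e,<e,e>> as functor, so [gave [every knows]] : <<e,e>,<e,<e,e>>>.
[gave [every knows]] is required to be <<e,e>,<e,<e,e>>>. gave : t cannot yield <<e,e>,<e,<e,e>>> as functor, so [every knows] : <t,<<e,e>,<e,<e,e>>>>.
[every knows] is required to be <t,<<e,e>,<e,<e,e>>>>. knows : t cannot yield <t,<<e,e>,<e,<e,e>>>> as functor, so every : <t,<t,<<e,e>,<e,<e,e>>>>>.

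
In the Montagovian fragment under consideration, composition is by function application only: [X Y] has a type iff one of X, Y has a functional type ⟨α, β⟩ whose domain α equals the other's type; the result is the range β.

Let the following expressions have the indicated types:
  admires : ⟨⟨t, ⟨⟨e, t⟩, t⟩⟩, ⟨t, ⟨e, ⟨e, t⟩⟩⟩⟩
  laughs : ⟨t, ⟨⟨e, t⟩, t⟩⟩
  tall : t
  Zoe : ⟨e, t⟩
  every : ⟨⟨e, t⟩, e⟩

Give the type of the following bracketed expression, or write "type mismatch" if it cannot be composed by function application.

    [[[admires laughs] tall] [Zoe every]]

[admires laughs]: functor admires : ⟨⟨t, ⟨⟨e, t⟩, t⟩⟩, ⟨t, ⟨e, ⟨e, t⟩⟩⟩⟩, argument laughs : ⟨t, ⟨⟨e, t⟩, t⟩⟩; result ⟨t, ⟨e, ⟨e, t⟩⟩⟩.
[[admires laughs] tall]: functor [admires laughs] : ⟨t, ⟨e, ⟨e, t⟩⟩⟩, argument tall : t; result ⟨e, ⟨e, t⟩⟩.
[Zoe every]: functor every : ⟨⟨e, t⟩, e⟩, argument Zoe : ⟨e, t⟩; result e.
[[[admires laughs] tall] [Zoe every]]: functor [[admires laughs] tall] : ⟨e, ⟨e, t⟩⟩, argument [Zoe every] : e; result ⟨e, t⟩.

⟨e, t⟩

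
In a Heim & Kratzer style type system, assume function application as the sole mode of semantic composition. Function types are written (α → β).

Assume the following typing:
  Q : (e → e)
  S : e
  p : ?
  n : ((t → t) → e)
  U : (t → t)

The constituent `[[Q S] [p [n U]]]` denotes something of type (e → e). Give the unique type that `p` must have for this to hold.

For [[Q S] [p [n U]]] to have type (e → e) with [Q S] of type e, [p [n U]] must be the function: [p [n U]] : (e → (e → e)).
For [p [n U]] to have type (e → (e → e)) with [n U] of type e, p must be the function: p : (e → (e → (e → e))).

(e → (e → (e → e)))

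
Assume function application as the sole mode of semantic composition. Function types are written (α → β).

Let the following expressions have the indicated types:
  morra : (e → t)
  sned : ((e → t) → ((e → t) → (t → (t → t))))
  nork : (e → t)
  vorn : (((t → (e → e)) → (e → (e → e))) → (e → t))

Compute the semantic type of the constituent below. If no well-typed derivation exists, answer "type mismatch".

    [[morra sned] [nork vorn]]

type mismatch

[morra sned]: sned is ((e → t) → ((e → t) → (t → (t → t)))), morra is (e → t); result ((e → t) → (t → (t → t))).
[nork vorn]: (e → t) with (((t → (e → e)) → (e → (e → e))) → (e → t)) — neither is a function whose domain matches the other; composition fails here.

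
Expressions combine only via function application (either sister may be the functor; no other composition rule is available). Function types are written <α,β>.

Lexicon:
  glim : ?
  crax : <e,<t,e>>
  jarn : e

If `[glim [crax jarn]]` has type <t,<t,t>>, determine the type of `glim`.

[glim [crax jarn]] is required to be <t,<t,t>>. [crax jarn] : <t,e> cannot yield <t,<t,t>> as functor, so glim : <<t,e>,<t,<t,t>>>.

<<t,e>,<t,<t,t>>>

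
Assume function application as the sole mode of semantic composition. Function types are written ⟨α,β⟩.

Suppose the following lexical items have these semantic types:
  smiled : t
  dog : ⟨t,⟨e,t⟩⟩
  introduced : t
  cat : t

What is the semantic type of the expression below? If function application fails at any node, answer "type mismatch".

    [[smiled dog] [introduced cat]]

[smiled dog] — dog of type ⟨t,⟨e,t⟩⟩ combines with smiled of type t: type ⟨e,t⟩.
At [introduced cat]: neither t nor t can take the other as argument; the node is ill-typed.

type mismatch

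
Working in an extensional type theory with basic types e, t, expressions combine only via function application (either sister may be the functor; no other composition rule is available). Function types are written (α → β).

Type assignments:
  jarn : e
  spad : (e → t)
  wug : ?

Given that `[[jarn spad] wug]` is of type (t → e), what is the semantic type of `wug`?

For [[jarn spad] wug] to have type (t → e) with [jarn spad] of type t, wug must be the function: wug : (t → (t → e)).

(t → (t → e))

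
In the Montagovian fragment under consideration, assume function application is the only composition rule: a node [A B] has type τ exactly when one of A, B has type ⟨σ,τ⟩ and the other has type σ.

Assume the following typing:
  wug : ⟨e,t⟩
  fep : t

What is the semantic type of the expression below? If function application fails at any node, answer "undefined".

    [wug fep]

undefined

[wug fep]: ⟨e,t⟩ with t — neither is a function whose domain matches the other; composition fails here.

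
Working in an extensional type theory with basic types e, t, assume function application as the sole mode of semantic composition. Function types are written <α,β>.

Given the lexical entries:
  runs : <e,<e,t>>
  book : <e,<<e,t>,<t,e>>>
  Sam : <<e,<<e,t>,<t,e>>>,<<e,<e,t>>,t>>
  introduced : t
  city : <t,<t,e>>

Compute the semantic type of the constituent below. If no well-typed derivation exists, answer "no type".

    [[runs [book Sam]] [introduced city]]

At [book Sam], Sam : <<e,<<e,t>,<t,e>>>,<<e,<e,t>>,t>> takes book : <e,<<e,t>,<t,e>>>, giving <<e,<e,t>>,t>.
At [runs [book Sam]], [book Sam] : <<e,<e,t>>,t> takes runs : <e,<e,t>>, giving t.
At [introduced city], city : <t,<t,e>> takes introduced : t, giving <t,e>.
At [[runs [book Sam]] [introduced city]], [introduced city] : <t,e> takes [runs [book Sam]] : t, giving e.

e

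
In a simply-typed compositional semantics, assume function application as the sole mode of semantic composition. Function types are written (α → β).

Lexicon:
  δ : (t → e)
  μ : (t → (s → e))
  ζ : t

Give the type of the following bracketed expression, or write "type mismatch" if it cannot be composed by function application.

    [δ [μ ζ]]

[μ ζ]: functor μ : (t → (s → e)), argument ζ : t; result (s → e).
[δ [μ ζ]]: (t → e) and (s → e) cannot combine by function application — type clash.

type mismatch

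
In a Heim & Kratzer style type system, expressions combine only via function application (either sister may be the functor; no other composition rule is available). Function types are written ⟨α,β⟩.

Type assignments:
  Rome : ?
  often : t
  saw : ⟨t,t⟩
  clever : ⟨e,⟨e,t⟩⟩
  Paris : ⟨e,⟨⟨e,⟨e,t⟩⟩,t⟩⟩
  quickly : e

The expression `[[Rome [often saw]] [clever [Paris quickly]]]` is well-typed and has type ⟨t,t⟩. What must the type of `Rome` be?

⟨t,⟨t,⟨t,t⟩⟩⟩

For [[Rome [often saw]] [clever [Paris quickly]]] to have type ⟨t,t⟩ with [clever [Paris quickly]] of type t, [Rome [often saw]] must be the function: [Rome [often saw]] : ⟨t,⟨t,t⟩⟩.
For [Rome [often saw]] to have type ⟨t,⟨t,t⟩⟩ with [often saw] of type t, Rome must be the function: Rome : ⟨t,⟨t,⟨t,t⟩⟩⟩.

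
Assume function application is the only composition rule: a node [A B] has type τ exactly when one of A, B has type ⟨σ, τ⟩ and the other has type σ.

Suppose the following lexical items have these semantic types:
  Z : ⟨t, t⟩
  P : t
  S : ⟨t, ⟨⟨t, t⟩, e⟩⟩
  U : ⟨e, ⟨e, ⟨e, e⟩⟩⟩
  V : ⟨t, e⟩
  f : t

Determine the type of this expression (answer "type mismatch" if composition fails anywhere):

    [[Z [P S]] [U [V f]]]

[P S]: functor S : ⟨t, ⟨⟨t, t⟩, e⟩⟩, argument P : t; result ⟨⟨t, t⟩, e⟩.
[Z [P S]]: functor [P S] : ⟨⟨t, t⟩, e⟩, argument Z : ⟨t, t⟩; result e.
[V f]: functor V : ⟨t, e⟩, argument f : t; result e.
[U [V f]]: functor U : ⟨e, ⟨e, ⟨e, e⟩⟩⟩, argument [V f] : e; result ⟨e, ⟨e, e⟩⟩.
[[Z [P S]] [U [V f]]]: functor [U [V f]] : ⟨e, ⟨e, e⟩⟩, argument [Z [P S]] : e; result ⟨e, e⟩.

⟨e, e⟩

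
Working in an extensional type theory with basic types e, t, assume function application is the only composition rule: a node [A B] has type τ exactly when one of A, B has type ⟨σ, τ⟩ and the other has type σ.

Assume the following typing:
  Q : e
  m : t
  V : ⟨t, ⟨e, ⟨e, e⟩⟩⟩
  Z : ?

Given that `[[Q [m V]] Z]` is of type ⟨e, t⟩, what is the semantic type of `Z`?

⟨⟨e, e⟩, ⟨e, t⟩⟩

At [[Q [m V]] Z] (required: ⟨e, t⟩): [Q [m V]] is ⟨e, e⟩, which is not a function with range ⟨e, t⟩; hence Z is the functor — type ⟨⟨e, e⟩, ⟨e, t⟩⟩.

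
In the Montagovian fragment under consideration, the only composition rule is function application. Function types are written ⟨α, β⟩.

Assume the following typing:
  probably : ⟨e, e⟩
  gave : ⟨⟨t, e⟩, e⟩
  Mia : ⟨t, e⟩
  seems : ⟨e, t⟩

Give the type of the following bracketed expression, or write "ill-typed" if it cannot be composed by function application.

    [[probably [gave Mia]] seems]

t

[gave Mia]: functor gave : ⟨⟨t, e⟩, e⟩, argument Mia : ⟨t, e⟩; result e.
[probably [gave Mia]]: functor probably : ⟨e, e⟩, argument [gave Mia] : e; result e.
[[probably [gave Mia]] seems]: functor seems : ⟨e, t⟩, argument [probably [gave Mia]] : e; result t.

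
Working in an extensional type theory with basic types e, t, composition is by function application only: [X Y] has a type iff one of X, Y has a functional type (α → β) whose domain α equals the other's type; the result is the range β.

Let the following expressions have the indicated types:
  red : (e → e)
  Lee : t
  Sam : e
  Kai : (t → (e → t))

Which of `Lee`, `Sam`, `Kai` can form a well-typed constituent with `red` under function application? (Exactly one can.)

Sam

Lee : t — does not combine with red.
Sam — combines: red : (e → e) takes Sam : e as argument, giving e.
Kai : (t → (e → t)) — does not combine with red.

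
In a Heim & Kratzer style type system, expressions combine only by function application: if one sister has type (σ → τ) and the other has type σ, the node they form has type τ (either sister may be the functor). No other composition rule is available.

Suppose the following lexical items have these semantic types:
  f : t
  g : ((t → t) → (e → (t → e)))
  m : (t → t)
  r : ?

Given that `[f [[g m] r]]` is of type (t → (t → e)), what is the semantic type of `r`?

((e → (t → e)) → (t → (t → (t → e))))

[f [[g m] r]] is required to be (t → (t → e)). f : t cannot yield (t → (t → e)) as functor, so [[g m] r] : (t → (t → (t → e))).
[[g m] r] is required to be (t → (t → (t → e))). [g m] : (e → (t → e)) cannot yield (t → (t → (t → e))) as functor, so r : ((e → (t → e)) → (t → (t → (t → e)))).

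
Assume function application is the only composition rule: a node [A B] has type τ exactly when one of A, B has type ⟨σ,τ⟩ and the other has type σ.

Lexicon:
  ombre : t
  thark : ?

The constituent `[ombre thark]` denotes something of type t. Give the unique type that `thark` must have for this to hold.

⟨t,t⟩

At [ombre thark] (required: t): ombre is t, which is not a function with range t; hence thark is the functor — type ⟨t,t⟩.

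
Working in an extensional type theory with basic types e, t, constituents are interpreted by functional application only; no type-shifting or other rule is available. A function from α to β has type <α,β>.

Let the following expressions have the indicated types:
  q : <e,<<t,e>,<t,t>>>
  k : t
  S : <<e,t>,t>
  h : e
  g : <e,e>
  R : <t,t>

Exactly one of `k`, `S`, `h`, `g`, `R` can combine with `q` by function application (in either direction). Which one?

h

k : t — q needs e; k needs nothing (atomic); neither fits.
S : <<e,t>,t> — q needs e; S needs <e,t>; neither fits.
h — combines: q : <e,<<t,e>,<t,t>>> takes h : e as argument, giving <<t,e>,<t,t>>.
g : <e,e> — q needs e; g needs e; neither fits.
R : <t,t> — q needs e; R needs t; neither fits.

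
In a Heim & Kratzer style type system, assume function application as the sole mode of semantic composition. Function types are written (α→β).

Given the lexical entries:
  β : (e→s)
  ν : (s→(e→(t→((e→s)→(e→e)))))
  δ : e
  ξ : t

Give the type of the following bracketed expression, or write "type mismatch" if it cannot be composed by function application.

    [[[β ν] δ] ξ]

[β ν]: (e→s) and (s→(e→(t→((e→s)→(e→e))))) cannot combine by function application — type clash.

type mismatch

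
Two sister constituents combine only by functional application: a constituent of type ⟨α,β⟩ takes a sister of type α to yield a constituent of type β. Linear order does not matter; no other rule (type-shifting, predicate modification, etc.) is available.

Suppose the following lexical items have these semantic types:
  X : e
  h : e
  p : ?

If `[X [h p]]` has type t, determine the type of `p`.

⟨e,⟨e,t⟩⟩

[X [h p]] is required to be t. X : e cannot yield t as functor, so [h p] : ⟨e,t⟩.
[h p] is required to be ⟨e,t⟩. h : e cannot yield ⟨e,t⟩ as functor, so p : ⟨e,⟨e,t⟩⟩.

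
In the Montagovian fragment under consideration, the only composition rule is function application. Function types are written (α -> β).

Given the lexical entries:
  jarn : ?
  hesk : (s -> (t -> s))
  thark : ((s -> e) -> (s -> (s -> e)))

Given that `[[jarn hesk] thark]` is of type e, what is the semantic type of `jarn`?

((s -> (t -> s)) -> (((s -> e) -> (s -> (s -> e))) -> e))

For [[jarn hesk] thark] to have type e with thark of type ((s -> e) -> (s -> (s -> e))), [jarn hesk] must be the function: [jarn hesk] : (((s -> e) -> (s -> (s -> e))) -> e).
For [jarn hesk] to have type (((s -> e) -> (s -> (s -> e))) -> e) with hesk of type (s -> (t -> s)), jarn must be the function: jarn : ((s -> (t -> s)) -> (((s -> e) -> (s -> (s -> e))) -> e)).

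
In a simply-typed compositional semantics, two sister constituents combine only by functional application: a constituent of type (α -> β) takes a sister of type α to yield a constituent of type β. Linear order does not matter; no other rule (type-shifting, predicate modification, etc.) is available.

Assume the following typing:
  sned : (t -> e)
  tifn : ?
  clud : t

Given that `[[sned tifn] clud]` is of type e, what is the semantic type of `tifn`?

((t -> e) -> (t -> e))

[[sned tifn] clud] is required to be e. clud : t cannot yield e as functor, so [sned tifn] : (t -> e).
[sned tifn] is required to be (t -> e). sned : (t -> e) cannot yield (t -> e) as functor, so tifn : ((t -> e) -> (t -> e)).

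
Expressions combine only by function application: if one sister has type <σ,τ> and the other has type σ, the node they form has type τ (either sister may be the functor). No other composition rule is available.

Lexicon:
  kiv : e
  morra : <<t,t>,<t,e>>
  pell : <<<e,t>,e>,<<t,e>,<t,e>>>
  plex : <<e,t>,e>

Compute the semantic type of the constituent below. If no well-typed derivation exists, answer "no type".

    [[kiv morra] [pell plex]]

[kiv morra]: e with <<t,t>,<t,e>> — neither is a function whose domain matches the other; composition fails here.

no type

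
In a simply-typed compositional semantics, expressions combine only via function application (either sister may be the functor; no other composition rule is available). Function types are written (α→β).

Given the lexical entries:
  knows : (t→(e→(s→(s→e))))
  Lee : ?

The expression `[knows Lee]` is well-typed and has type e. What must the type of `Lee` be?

[knows Lee] must have type e. The sister knows has type (t→(e→(s→(s→e)))); that is not a function onto e, so Lee must be the functor, of type ((t→(e→(s→(s→e))))→e).

((t→(e→(s→(s→e))))→e)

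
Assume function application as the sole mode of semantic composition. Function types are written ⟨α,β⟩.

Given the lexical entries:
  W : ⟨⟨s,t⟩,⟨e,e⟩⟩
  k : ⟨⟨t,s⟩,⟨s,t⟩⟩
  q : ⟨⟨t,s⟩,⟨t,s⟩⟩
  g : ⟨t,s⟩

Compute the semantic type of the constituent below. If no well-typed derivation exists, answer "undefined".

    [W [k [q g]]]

⟨e,e⟩

[q g]: ⟨⟨t,s⟩,⟨t,s⟩⟩ applied to ⟨t,s⟩ yields ⟨t,s⟩.
[k [q g]]: ⟨⟨t,s⟩,⟨s,t⟩⟩ applied to ⟨t,s⟩ yields ⟨s,t⟩.
[W [k [q g]]]: ⟨⟨s,t⟩,⟨e,e⟩⟩ applied to ⟨s,t⟩ yields ⟨e,e⟩.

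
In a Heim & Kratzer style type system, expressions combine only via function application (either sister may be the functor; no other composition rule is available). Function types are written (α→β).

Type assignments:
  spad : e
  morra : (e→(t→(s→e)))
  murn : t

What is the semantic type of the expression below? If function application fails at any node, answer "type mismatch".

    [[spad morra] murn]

At [spad morra], morra : (e→(t→(s→e))) takes spad : e, giving (t→(s→e)).
At [[spad morra] murn], [spad morra] : (t→(s→e)) takes murn : t, giving (s→e).

(s→e)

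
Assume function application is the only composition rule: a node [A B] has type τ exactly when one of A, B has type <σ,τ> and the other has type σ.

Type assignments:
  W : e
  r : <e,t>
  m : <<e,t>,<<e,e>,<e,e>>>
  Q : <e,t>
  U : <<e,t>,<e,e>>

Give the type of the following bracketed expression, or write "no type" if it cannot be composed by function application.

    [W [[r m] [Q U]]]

[r m]: m is <<e,t>,<<e,e>,<e,e>>>, r is <e,t>; result <<e,e>,<e,e>>.
[Q U]: U is <<e,t>,<e,e>>, Q is <e,t>; result <e,e>.
[[r m] [Q U]]: [r m] is <<e,e>,<e,e>>, [Q U] is <e,e>; result <e,e>.
[W [[r m] [Q U]]]: [[r m] [Q U]] is <e,e>, W is e; result e.

e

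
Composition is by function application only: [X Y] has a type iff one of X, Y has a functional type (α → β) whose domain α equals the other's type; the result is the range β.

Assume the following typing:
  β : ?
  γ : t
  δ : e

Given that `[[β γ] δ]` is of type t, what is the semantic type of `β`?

(t → (e → t))

[[β γ] δ] is required to be t. δ : e cannot yield t as functor, so [β γ] : (e → t).
[β γ] is required to be (e → t). γ : t cannot yield (e → t) as functor, so β : (t → (e → t)).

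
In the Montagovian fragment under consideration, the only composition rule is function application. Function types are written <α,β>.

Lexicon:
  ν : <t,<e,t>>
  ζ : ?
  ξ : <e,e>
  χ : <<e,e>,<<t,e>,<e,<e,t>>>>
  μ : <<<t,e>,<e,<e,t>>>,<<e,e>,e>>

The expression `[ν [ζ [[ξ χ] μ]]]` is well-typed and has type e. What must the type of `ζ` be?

<<<e,e>,e>,<<t,<e,t>>,e>>

At [ν [ζ [[ξ χ] μ]]] (required: e): ν is <t,<e,t>>, which is not a function with range e; hence [ζ [[ξ χ] μ]] is the functor — type <<t,<e,t>>,e>.
At [ζ [[ξ χ] μ]] (required: <<t,<e,t>>,e>): [[ξ χ] μ] is <<e,e>,e>, which is not a function with range <<t,<e,t>>,e>; hence ζ is the functor — type <<<e,e>,e>,<<t,<e,t>>,e>>.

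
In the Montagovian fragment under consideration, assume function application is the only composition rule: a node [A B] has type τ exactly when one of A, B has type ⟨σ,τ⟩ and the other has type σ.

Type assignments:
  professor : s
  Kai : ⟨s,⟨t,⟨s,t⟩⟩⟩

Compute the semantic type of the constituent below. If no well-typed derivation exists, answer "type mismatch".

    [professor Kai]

⟨t,⟨s,t⟩⟩

[professor Kai]: Kai is ⟨s,⟨t,⟨s,t⟩⟩⟩, professor is s; result ⟨t,⟨s,t⟩⟩.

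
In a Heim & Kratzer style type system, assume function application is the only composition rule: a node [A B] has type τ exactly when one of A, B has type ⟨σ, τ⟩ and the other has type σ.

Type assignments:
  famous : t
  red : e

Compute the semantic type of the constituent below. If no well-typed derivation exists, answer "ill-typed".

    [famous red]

ill-typed

[famous red]: t and e cannot combine by function application — type clash.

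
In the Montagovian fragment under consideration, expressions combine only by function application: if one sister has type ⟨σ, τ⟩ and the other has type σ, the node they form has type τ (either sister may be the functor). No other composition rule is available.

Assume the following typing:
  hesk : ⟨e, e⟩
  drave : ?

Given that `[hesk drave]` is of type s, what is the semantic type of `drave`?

⟨⟨e, e⟩, s⟩

[hesk drave] must have type s. The sister hesk has type ⟨e, e⟩; that is not a function onto s, so drave must be the functor, of type ⟨⟨e, e⟩, s⟩.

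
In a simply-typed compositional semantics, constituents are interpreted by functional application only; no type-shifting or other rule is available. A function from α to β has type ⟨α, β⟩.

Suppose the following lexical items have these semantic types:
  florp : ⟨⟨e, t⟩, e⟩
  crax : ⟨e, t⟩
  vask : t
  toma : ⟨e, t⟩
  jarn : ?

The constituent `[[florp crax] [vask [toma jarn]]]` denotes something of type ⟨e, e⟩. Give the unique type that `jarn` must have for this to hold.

For [[florp crax] [vask [toma jarn]]] to have type ⟨e, e⟩ with [florp crax] of type e, [vask [toma jarn]] must be the function: [vask [toma jarn]] : ⟨e, ⟨e, e⟩⟩.
For [vask [toma jarn]] to have type ⟨e, ⟨e, e⟩⟩ with vask of type t, [toma jarn] must be the function: [toma jarn] : ⟨t, ⟨e, ⟨e, e⟩⟩⟩.
For [toma jarn] to have type ⟨t, ⟨e, ⟨e, e⟩⟩⟩ with toma of type ⟨e, t⟩, jarn must be the function: jarn : ⟨⟨e, t⟩, ⟨t, ⟨e, ⟨e, e⟩⟩⟩⟩.

⟨⟨e, t⟩, ⟨t, ⟨e, ⟨e, e⟩⟩⟩⟩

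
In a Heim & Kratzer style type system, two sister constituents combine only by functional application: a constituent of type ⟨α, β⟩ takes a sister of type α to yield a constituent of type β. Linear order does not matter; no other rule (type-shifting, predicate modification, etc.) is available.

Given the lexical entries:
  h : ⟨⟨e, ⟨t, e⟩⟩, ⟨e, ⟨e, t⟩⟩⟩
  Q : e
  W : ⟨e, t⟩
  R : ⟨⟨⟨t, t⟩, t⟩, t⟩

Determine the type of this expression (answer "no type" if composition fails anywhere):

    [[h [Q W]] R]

[Q W]: functor W : ⟨e, t⟩, argument Q : e; result t.
[h [Q W]]: ⟨⟨e, ⟨t, e⟩⟩, ⟨e, ⟨e, t⟩⟩⟩ and t cannot combine by function application — type clash.

no type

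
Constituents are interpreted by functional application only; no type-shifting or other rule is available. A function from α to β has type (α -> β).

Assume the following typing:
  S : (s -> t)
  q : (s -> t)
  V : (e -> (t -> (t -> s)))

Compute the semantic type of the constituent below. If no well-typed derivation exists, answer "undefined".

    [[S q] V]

[S q]: (s -> t) with (s -> t) — neither is a function whose domain matches the other; composition fails here.

undefined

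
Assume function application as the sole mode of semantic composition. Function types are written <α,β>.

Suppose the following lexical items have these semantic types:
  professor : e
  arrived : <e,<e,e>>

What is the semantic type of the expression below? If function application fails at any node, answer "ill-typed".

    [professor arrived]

[professor arrived]: arrived is <e,<e,e>>, professor is e; result <e,e>.

<e,e>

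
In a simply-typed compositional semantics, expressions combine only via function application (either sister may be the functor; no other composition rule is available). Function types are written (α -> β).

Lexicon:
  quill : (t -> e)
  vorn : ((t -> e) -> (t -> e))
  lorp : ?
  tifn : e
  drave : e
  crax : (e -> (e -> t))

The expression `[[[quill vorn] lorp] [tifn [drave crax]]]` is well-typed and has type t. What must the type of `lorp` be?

((t -> e) -> (t -> t))

[[[quill vorn] lorp] [tifn [drave crax]]] must have type t. The sister [tifn [drave crax]] has type t; that is not a function onto t, so [[quill vorn] lorp] must be the functor, of type (t -> t).
[[quill vorn] lorp] must have type (t -> t). The sister [quill vorn] has type (t -> e); that is not a function onto (t -> t), so lorp must be the functor, of type ((t -> e) -> (t -> t)).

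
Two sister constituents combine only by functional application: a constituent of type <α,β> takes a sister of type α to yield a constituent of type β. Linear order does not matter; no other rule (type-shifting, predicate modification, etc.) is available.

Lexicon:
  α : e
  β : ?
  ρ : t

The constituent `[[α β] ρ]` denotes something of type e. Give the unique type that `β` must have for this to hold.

[[α β] ρ] is required to be e. ρ : t cannot yield e as functor, so [α β] : <t,e>.
[α β] is required to be <t,e>. α : e cannot yield <t,e> as functor, so β : <e,<t,e>>.

<e,<t,e>>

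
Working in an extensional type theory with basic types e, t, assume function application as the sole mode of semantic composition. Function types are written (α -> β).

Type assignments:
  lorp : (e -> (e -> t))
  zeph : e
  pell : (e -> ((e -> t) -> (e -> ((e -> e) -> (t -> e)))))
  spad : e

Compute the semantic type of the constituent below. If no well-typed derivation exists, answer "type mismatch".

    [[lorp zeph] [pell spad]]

[lorp zeph]: lorp is (e -> (e -> t)), zeph is e; result (e -> t).
[pell spad]: pell is (e -> ((e -> t) -> (e -> ((e -> e) -> (t -> e))))), spad is e; result ((e -> t) -> (e -> ((e -> e) -> (t -> e)))).
[[lorp zeph] [pell spad]]: [pell spad] is ((e -> t) -> (e -> ((e -> e) -> (t -> e)))), [lorp zeph] is (e -> t); result (e -> ((e -> e) -> (t -> e))).

(e -> ((e -> e) -> (t -> e)))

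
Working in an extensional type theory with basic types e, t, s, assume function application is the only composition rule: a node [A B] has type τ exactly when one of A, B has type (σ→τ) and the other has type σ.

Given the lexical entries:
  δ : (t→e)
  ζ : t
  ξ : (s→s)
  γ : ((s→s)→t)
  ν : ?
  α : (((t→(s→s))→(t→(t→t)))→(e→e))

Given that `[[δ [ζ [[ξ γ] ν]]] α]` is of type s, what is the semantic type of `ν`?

(t→(t→((t→e)→((((t→(s→s))→(t→(t→t)))→(e→e))→s))))

For [[δ [ζ [[ξ γ] ν]]] α] to have type s with α of type (((t→(s→s))→(t→(t→t)))→(e→e)), [δ [ζ [[ξ γ] ν]]] must be the function: [δ [ζ [[ξ γ] ν]]] : ((((t→(s→s))→(t→(t→t)))→(e→e))→s).
For [δ [ζ [[ξ γ] ν]]] to have type ((((t→(s→s))→(t→(t→t)))→(e→e))→s) with δ of type (t→e), [ζ [[ξ γ] ν]] must be the function: [ζ [[ξ γ] ν]] : ((t→e)→((((t→(s→s))→(t→(t→t)))→(e→e))→s)).
For [ζ [[ξ γ] ν]] to have type ((t→e)→((((t→(s→s))→(t→(t→t)))→(e→e))→s)) with ζ of type t, [[ξ γ] ν] must be the function: [[ξ γ] ν] : (t→((t→e)→((((t→(s→s))→(t→(t→t)))→(e→e))→s))).
For [[ξ γ] ν] to have type (t→((t→e)→((((t→(s→s))→(t→(t→t)))→(e→e))→s))) with [ξ γ] of type t, ν must be the function: ν : (t→(t→((t→e)→((((t→(s→s))→(t→(t→t)))→(e→e))→s)))).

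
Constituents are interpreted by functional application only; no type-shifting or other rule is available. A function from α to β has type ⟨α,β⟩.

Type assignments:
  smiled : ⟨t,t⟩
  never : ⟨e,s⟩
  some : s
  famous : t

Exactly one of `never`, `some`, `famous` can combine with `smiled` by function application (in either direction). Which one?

never : ⟨e,s⟩ — neither side's domain matches the other.
some : s — neither side's domain matches the other.
famous — combines: smiled : ⟨t,t⟩ takes famous : t as argument, giving t.

famous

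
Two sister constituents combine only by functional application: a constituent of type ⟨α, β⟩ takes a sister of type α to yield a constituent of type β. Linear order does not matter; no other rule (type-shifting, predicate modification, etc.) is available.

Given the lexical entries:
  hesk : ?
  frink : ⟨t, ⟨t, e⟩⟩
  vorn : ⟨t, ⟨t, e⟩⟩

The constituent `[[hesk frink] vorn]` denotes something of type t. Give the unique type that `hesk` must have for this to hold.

[[hesk frink] vorn] is required to be t. vorn : ⟨t, ⟨t, e⟩⟩ cannot yield t as functor, so [hesk frink] : ⟨⟨t, ⟨t, e⟩⟩, t⟩.
[hesk frink] is required to be ⟨⟨t, ⟨t, e⟩⟩, t⟩. frink : ⟨t, ⟨t, e⟩⟩ cannot yield ⟨⟨t, ⟨t, e⟩⟩, t⟩ as functor, so hesk : ⟨⟨t, ⟨t, e⟩⟩, ⟨⟨t, ⟨t, e⟩⟩, t⟩⟩.

⟨⟨t, ⟨t, e⟩⟩, ⟨⟨t, ⟨t, e⟩⟩, t⟩⟩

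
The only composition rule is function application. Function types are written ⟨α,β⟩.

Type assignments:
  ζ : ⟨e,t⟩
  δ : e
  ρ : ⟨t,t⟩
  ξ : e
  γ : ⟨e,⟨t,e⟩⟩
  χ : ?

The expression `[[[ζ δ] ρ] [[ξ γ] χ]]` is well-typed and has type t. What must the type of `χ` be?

For [[[ζ δ] ρ] [[ξ γ] χ]] to have type t with [[ζ δ] ρ] of type t, [[ξ γ] χ] must be the function: [[ξ γ] χ] : ⟨t,t⟩.
For [[ξ γ] χ] to have type ⟨t,t⟩ with [ξ γ] of type ⟨t,e⟩, χ must be the function: χ : ⟨⟨t,e⟩,⟨t,t⟩⟩.

⟨⟨t,e⟩,⟨t,t⟩⟩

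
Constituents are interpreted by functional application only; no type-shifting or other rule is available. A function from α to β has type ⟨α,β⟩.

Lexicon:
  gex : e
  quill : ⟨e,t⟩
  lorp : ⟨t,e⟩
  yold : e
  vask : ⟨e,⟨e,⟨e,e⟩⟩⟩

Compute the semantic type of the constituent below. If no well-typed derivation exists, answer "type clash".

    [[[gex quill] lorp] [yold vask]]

⟨e,e⟩

[gex quill]: ⟨e,t⟩ applied to e yields t.
[[gex quill] lorp]: ⟨t,e⟩ applied to t yields e.
[yold vask]: ⟨e,⟨e,⟨e,e⟩⟩⟩ applied to e yields ⟨e,⟨e,e⟩⟩.
[[[gex quill] lorp] [yold vask]]: ⟨e,⟨e,e⟩⟩ applied to e yields ⟨e,e⟩.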